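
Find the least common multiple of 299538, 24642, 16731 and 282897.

12959363897766

299538 = 2 · 3⁴ · 43²; 24642 = 2 · 3² · 37²; 16731 = 3² · 11 · 13²; 282897 = 3² · 17 · 43²
lcm takes max exponent of each prime: 2 · 3⁴ · 11 · 13² · 17 · 37² · 43² = 12959363897766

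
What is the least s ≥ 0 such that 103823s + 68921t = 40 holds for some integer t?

Reduce mod 68921: 103823s ≡ 40 (mod 68921). With g = gcd(103823, 68921) = 1 dividing 40, divide through: 103823s ≡ 40 (mod 68921).
Since gcd(103823, 68921) = 1, s ≡ 40·(103823)⁻¹ ≡ 57057 (mod 68921). Smallest non-negative: 57057.

57057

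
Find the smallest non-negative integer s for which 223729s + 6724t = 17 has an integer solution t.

Euclid: 223729 = 33·6724 + 1837; 6724 = 3·1837 + 1213; 1837 = 1·1213 + 624; 1213 = 1·624 + 589; 624 = 1·589 + 35; 589 = 16·35 + 29; 35 = 1·29 + 6; 29 = 4·6 + 5; 6 = 1·5 + 1; 5 = 5·1 + 0 → gcd = 1; 17 = 1·17.
Back-substitution yields 223729·(1153) + 6724·(-38364) = 1, so one solution is s = 1153·17 = 19601, t = -38364·17 = -652188.
Solutions in s differ by 6724/1 = 6724; the one in [0, 6724) is 19601 mod 6724 = 6153.

6153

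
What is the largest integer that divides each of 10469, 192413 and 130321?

361

10469 = 19² · 29; 192413 = 13 · 19² · 41; 130321 = 19⁴
gcd takes min exponent of each prime: 19² = 361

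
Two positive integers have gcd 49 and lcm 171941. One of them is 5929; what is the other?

Using pq = gcd(p,q)·lcm(p,q) = 49·171941 = 8425109, we get q = 8425109/5929 = 1421.

1421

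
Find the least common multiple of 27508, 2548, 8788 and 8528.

37358174672

27508 = 2² · 13 · 23²; 2548 = 2² · 7² · 13; 8788 = 2² · 13³; 8528 = 2⁴ · 13 · 41
lcm takes max exponent of each prime: 2⁴ · 7² · 13³ · 23² · 41 = 37358174672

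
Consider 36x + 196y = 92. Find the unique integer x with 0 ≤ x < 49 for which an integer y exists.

8

Euclid: 196 = 5·36 + 16; 36 = 2·16 + 4; 16 = 4·4 + 0 → gcd = 4; 92 = 4·23.
Back-substitution yields 36·(11) + 196·(-2) = 4, so one solution is x = 11·23 = 253, y = -2·23 = -46.
Solutions in x differ by 196/4 = 49; the one in [0, 49) is 253 mod 49 = 8.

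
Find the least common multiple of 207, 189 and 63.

207 = 3² · 23; 189 = 3³ · 7; 63 = 3² · 7
lcm takes max exponent of each prime: 3³ · 7 · 23 = 4347

4347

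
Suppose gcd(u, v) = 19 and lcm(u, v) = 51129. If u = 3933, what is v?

Using uv = gcd(u,v)·lcm(u,v) = 19·51129 = 971451, we get v = 971451/3933 = 247.

247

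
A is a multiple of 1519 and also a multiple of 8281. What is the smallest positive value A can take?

gcd first: 8281 = 5·1519 + 686; 1519 = 2·686 + 147; 686 = 4·147 + 98; 147 = 1·98 + 49; 98 = 2·49 + 0 → gcd = 49
lcm = 1519·8281/gcd = 12578839/49 = 256711

256711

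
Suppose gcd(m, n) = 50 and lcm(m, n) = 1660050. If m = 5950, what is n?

13950

m·n = gcd·lcm = 50·1660050 = 83002500, so n = 83002500/5950 = 13950.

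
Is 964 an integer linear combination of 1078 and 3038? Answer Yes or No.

No

By Bézout, 1078u − 3038v = 964 has integer solutions iff gcd(1078, 3038) | 964.
Euclid: 3038 = 2·1078 + 882; 1078 = 1·882 + 196; 882 = 4·196 + 98; 196 = 2·98 + 0. gcd = 98; 964 mod 98 = 82. No.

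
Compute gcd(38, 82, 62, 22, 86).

2

38 = 2 · 19; 82 = 2 · 41; 62 = 2 · 31; 22 = 2 · 11; 86 = 2 · 43
gcd takes min exponent of each prime: 2 = 2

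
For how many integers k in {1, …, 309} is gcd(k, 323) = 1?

Prime factors of 323: 17, 19. Count integers ≤ 309 divisible by none of them.
By inclusion–exclusion: 309 − ⌊309/17⌋ − ⌊309/19⌋ + ⌊309/323⌋ = 275.

275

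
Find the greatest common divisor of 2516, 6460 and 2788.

68

gcd(2516, 6460): 6460 = 2·2516 + 1428; 2516 = 1·1428 + 1088; 1428 = 1·1088 + 340; 1088 = 3·340 + 68; 340 = 5·68 + 0 → 68
gcd(68, 2788): 2788 = 41·68 + 0 → 68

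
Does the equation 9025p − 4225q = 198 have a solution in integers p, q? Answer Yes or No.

By Bézout, 9025p − 4225q = 198 has integer solutions iff gcd(9025, 4225) | 198.
Euclid: 9025 = 2·4225 + 575; 4225 = 7·575 + 200; 575 = 2·200 + 175; 200 = 1·175 + 25; 175 = 7·25 + 0. gcd = 25; 198 mod 25 = 23. No.

No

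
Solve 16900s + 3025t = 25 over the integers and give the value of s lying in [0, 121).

Reduce mod 3025: 16900s ≡ 25 (mod 3025). With g = gcd(16900, 3025) = 25 dividing 25, divide through: 676s ≡ 1 (mod 121).
Since gcd(676, 121) = 1, s ≡ 1·(676)⁻¹ ≡ 75 (mod 121). Smallest non-negative: 75.

75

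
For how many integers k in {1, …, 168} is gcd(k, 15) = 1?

90

15 = 3·5. Inclusion–exclusion on these primes:
168 − ⌊168/3⌋ − ⌊168/5⌋ + ⌊168/15⌋ = 90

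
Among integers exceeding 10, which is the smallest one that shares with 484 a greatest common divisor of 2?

484 = 2·242. Any t with gcd(t, 484) = 2 is a multiple of 2, say 2s, with s coprime to 242.
Need s > 10/2, so s ≥ 6. First s ≥ 6 with gcd(s, 242) = 1 is s = 7. Thus t = 2·7 = 14.

14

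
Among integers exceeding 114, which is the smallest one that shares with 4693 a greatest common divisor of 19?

133

gcd(t, 4693) = 19 forces 19 | t; write t = 19s. Then gcd(19s, 19·247) = 19·gcd(s, 247), so need gcd(s, 247) = 1.
19s > 114 gives s ≥ 7. The least s ≥ 7 coprime to 247 is 7, so t = 19·7 = 133.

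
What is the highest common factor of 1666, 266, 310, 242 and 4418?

1666 = 2 · 7² · 17; 266 = 2 · 7 · 19; 310 = 2 · 5 · 31; 242 = 2 · 11²; 4418 = 2 · 47²
gcd takes min exponent of each prime: 2 = 2

2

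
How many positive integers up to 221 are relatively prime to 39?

136

39 = 3·13. Inclusion–exclusion on these primes:
221 − ⌊221/3⌋ − ⌊221/13⌋ + ⌊221/39⌋ = 136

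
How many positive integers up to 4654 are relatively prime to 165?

Prime factors of 165: 3, 5, 11. Count integers ≤ 4654 divisible by none of them.
By inclusion–exclusion: 4654 − ⌊4654/3⌋ − ⌊4654/5⌋ − ⌊4654/11⌋ + ⌊4654/15⌋ + ⌊4654/33⌋ + ⌊4654/55⌋ − ⌊4654/165⌋ = 2257.

2257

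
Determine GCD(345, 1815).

15

345 = 3 · 5 · 23
1815 = 3 · 5 · 11²
Common: 3 · 5 = 15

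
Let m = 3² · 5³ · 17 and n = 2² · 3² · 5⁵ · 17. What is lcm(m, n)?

1912500

max exponent per prime: 2² · 3² · 5⁵ · 17 = 1912500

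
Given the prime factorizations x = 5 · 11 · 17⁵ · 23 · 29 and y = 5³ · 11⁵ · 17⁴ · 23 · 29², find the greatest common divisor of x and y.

min exponent per shared prime: 5 · 11 · 17⁴ · 23 · 29 = 3063967885

3063967885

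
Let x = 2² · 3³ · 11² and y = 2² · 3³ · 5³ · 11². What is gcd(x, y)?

min exponent per shared prime: 2² · 3³ · 11² = 13068

13068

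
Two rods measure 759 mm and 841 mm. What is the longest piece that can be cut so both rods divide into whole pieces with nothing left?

Euclid: 841 = 1·759 + 82; 759 = 9·82 + 21; 82 = 3·21 + 19; 21 = 1·19 + 2; 19 = 9·2 + 1; 2 = 2·1 + 0. Last nonzero remainder: 1.

1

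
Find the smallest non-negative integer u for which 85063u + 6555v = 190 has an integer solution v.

Reduce mod 6555: 85063u ≡ 190 (mod 6555). With g = gcd(85063, 6555) = 19 dividing 190, divide through: 4477u ≡ 10 (mod 345).
Since gcd(4477, 345) = 1, u ≡ 10·(4477)⁻¹ ≡ 85 (mod 345). Smallest non-negative: 85.

85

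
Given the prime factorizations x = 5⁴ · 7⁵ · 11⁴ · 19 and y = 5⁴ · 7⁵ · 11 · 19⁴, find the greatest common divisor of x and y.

min exponent per shared prime: 5⁴ · 7⁵ · 11 · 19 = 2195414375

2195414375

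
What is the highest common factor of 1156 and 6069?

289

Euclid: 6069 = 5·1156 + 289; 1156 = 4·289 + 0. Last nonzero remainder: 289.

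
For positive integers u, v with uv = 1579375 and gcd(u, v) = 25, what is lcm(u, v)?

Since gcd(u,v)·lcm(u,v) = uv, lcm = 1579375/25 = 63175.

63175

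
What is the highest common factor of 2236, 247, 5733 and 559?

gcd(2236, 247): 2236 = 9·247 + 13; 247 = 19·13 + 0 → 13
gcd(13, 5733): 5733 = 441·13 + 0 → 13
gcd(13, 559): 559 = 43·13 + 0 → 13

13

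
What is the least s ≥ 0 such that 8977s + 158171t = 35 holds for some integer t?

101665

Reduce mod 158171: 8977s ≡ 35 (mod 158171). With g = gcd(8977, 158171) = 1 dividing 35, divide through: 8977s ≡ 35 (mod 158171).
Since gcd(8977, 158171) = 1, s ≡ 35·(8977)⁻¹ ≡ 101665 (mod 158171). Smallest non-negative: 101665.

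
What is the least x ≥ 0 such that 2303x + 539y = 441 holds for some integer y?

3

gcd(2303, 539) = 49 (Euclid: 2303 = 4·539 + 147; 539 = 3·147 + 98; 147 = 1·98 + 49; 98 = 2·49 + 0), and 49 | 441.
Extended Euclid: 2303·(4) + 539·(-17) = 49. Scale by 9: x₀ = 36.
General solution x = x₀ + 11t; reducing mod 11 gives x = 3 (and y = -12).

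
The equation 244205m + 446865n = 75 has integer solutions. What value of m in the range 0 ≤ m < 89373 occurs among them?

Euclid: 446865 = 1·244205 + 202660; 244205 = 1·202660 + 41545; 202660 = 4·41545 + 36480; 41545 = 1·36480 + 5065; 36480 = 7·5065 + 1025; 5065 = 4·1025 + 965; 1025 = 1·965 + 60; 965 = 16·60 + 5; 60 = 12·5 + 0 → gcd = 5; 75 = 5·15.
Back-substitution yields 244205·(7411) + 446865·(-4050) = 5, so one solution is m = 7411·15 = 111165, n = -4050·15 = -60750.
Solutions in m differ by 446865/5 = 89373; the one in [0, 89373) is 111165 mod 89373 = 21792.

21792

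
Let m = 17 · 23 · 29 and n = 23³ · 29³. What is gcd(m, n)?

min exponent per shared prime: 23 · 29 = 667

667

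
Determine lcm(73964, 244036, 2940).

73964 = 2² · 11 · 41²; 244036 = 2² · 13² · 19²; 2940 = 2² · 3 · 5 · 7²
lcm takes max exponent of each prime: 2² · 3 · 5 · 7² · 11 · 13² · 19² · 41² = 3316665211860

3316665211860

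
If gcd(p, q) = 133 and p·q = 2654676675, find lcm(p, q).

19959975

Since gcd(p,q)·lcm(p,q) = pq, lcm = 2654676675/133 = 19959975.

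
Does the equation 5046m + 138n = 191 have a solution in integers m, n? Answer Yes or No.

gcd(5046, 138): 5046 = 36·138 + 78; 138 = 1·78 + 60; 78 = 1·60 + 18; 60 = 3·18 + 6; 18 = 3·6 + 0 → 6
6 does not divide 191, so a solution does not exist.

No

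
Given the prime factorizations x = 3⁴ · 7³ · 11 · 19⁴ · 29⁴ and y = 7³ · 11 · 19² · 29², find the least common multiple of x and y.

28169440392999213

max exponent per prime: 3⁴ · 7³ · 11 · 19⁴ · 29⁴ = 28169440392999213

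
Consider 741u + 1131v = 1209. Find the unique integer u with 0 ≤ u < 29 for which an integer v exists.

23

Reduce mod 1131: 741u ≡ 1209 (mod 1131). With g = gcd(741, 1131) = 39 dividing 1209, divide through: 19u ≡ 31 (mod 29).
Since gcd(19, 29) = 1, u ≡ 31·(19)⁻¹ ≡ 23 (mod 29). Smallest non-negative: 23.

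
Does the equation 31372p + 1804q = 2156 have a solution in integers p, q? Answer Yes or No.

By Bézout, 31372p + 1804q = 2156 has integer solutions iff gcd(31372, 1804) | 2156.
Euclid: 31372 = 17·1804 + 704; 1804 = 2·704 + 396; 704 = 1·396 + 308; 396 = 1·308 + 88; 308 = 3·88 + 44; 88 = 2·44 + 0. gcd = 44; 2156 mod 44 = 0. Yes.

Yes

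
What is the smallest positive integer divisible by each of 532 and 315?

532 = 2² · 7 · 19; 315 = 3² · 5 · 7
max exponents: 2² · 3² · 5 · 7 · 19 = 23940

23940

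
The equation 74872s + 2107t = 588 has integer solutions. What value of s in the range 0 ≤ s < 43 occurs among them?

Euclid: 74872 = 35·2107 + 1127; 2107 = 1·1127 + 980; 1127 = 1·980 + 147; 980 = 6·147 + 98; 147 = 1·98 + 49; 98 = 2·49 + 0 → gcd = 49; 588 = 49·12.
Back-substitution yields 74872·(15) + 2107·(-533) = 49, so one solution is s = 15·12 = 180, t = -533·12 = -6396.
Solutions in s differ by 2107/49 = 43; the one in [0, 43) is 180 mod 43 = 8.

8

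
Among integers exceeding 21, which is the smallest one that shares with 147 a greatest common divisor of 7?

gcd(x, 147) = 7 forces 7 | x; write x = 7s. Then gcd(7s, 7·21) = 7·gcd(s, 21), so need gcd(s, 21) = 1.
7s > 21 gives s ≥ 4. The least s ≥ 4 coprime to 21 is 4, so x = 7·4 = 28.

28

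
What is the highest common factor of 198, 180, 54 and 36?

gcd(198, 180): 198 = 1·180 + 18; 180 = 10·18 + 0 → 18
gcd(18, 54): 54 = 3·18 + 0 → 18
gcd(18, 36): 36 = 2·18 + 0 → 18

18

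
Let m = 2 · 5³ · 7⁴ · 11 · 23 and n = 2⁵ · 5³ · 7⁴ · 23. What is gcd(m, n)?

min exponent per shared prime: 2 · 5³ · 7⁴ · 23 = 13805750

13805750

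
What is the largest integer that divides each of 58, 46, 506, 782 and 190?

2

58 = 2 · 29; 46 = 2 · 23; 506 = 2 · 11 · 23; 782 = 2 · 17 · 23; 190 = 2 · 5 · 19
gcd takes min exponent of each prime: 2 = 2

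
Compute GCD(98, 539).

98 = 2 · 7²
539 = 7² · 11
Common: 7² = 49

49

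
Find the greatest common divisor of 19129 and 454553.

11

Euclid: 454553 = 23·19129 + 14586; 19129 = 1·14586 + 4543; 14586 = 3·4543 + 957; 4543 = 4·957 + 715; 957 = 1·715 + 242; 715 = 2·242 + 231; 242 = 1·231 + 11; 231 = 21·11 + 0. Last nonzero remainder: 11.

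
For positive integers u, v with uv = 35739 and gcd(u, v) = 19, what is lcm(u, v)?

1881

gcd·lcm = product, so lcm = 35739/19 = 1881.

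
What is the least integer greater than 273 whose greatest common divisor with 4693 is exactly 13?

Multiples of 13 above 273: 13·22, 13·23, … . Need the cofactor coprime to 4693/13 = 361.
Checking s = 22, 23, … the first with gcd(s, 361) = 1 is s = 22, giving 286.

286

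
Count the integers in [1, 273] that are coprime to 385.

170

385 = 5·7·11. Inclusion–exclusion on these primes:
273 − ⌊273/5⌋ − ⌊273/7⌋ − ⌊273/11⌋ + ⌊273/35⌋ + ⌊273/55⌋ + ⌊273/77⌋ − ⌊273/385⌋ = 170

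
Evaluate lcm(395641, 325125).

395641 = 17² · 37²; 325125 = 3² · 5³ · 17²
max exponents: 3² · 5³ · 17² · 37² = 445096125

445096125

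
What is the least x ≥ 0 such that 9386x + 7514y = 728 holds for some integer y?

177

gcd(9386, 7514) = 26 (Euclid: 9386 = 1·7514 + 1872; 7514 = 4·1872 + 26; 1872 = 72·26 + 0), and 26 | 728.
Extended Euclid: 9386·(-4) + 7514·(5) = 26. Scale by 28: x₀ = -112.
General solution x = x₀ + 289t; reducing mod 289 gives x = 177 (and y = -221).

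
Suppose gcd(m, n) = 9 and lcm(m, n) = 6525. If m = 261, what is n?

m·n = gcd·lcm = 9·6525 = 58725, so n = 58725/261 = 225.

225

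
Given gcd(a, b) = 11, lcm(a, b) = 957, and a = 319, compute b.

33

a·b = gcd·lcm = 11·957 = 10527, so b = 10527/319 = 33.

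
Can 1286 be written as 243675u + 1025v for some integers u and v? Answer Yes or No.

gcd(243675, 1025): 243675 = 237·1025 + 750; 1025 = 1·750 + 275; 750 = 2·275 + 200; 275 = 1·200 + 75; 200 = 2·75 + 50; 75 = 1·50 + 25; 50 = 2·25 + 0 → 25
25 does not divide 1286, so a solution does not exist.

No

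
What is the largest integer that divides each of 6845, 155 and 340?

5

gcd(6845, 155): 6845 = 44·155 + 25; 155 = 6·25 + 5; 25 = 5·5 + 0 → 5
gcd(5, 340): 340 = 68·5 + 0 → 5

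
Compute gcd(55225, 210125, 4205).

gcd(55225, 210125): 210125 = 3·55225 + 44450; 55225 = 1·44450 + 10775; 44450 = 4·10775 + 1350; 10775 = 7·1350 + 1325; 1350 = 1·1325 + 25; 1325 = 53·25 + 0 → 25
gcd(25, 4205): 4205 = 168·25 + 5; 25 = 5·5 + 0 → 5

5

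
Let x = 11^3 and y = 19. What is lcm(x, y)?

max exponent per prime: 11^3 · 19 = 25289

25289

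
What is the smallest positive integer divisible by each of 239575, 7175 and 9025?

239575 = 5² · 7 · 37²; 7175 = 5² · 7 · 41; 9025 = 5² · 19²
lcm takes max exponent of each prime: 5² · 7 · 19² · 37² · 41 = 3545949575

3545949575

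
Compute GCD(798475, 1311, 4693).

gcd(798475, 1311): 798475 = 609·1311 + 76; 1311 = 17·76 + 19; 76 = 4·19 + 0 → 19
gcd(19, 4693): 4693 = 247·19 + 0 → 19

19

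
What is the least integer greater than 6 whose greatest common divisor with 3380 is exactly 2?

gcd(k, 3380) = 2 forces 2 | k; write k = 2s. Then gcd(2s, 2·1690) = 2·gcd(s, 1690), so need gcd(s, 1690) = 1.
2s > 6 gives s ≥ 4. The least s ≥ 4 coprime to 1690 is 7, so k = 2·7 = 14.

14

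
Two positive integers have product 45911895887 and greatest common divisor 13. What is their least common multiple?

3531684299

Since gcd(a,b)·lcm(a,b) = ab, lcm = 45911895887/13 = 3531684299.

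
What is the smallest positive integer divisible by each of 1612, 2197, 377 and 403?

1612 = 2² · 13 · 31; 2197 = 13³; 377 = 13 · 29; 403 = 13 · 31
lcm takes max exponent of each prime: 2² · 13³ · 29 · 31 = 7900412

7900412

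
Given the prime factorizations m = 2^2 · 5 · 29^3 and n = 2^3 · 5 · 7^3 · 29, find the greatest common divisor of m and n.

580

min exponent per shared prime: 2^2 · 5 · 29 = 580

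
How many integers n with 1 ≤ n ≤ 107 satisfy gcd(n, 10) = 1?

43

Prime factors of 10: 2, 5. Count integers ≤ 107 divisible by none of them.
By inclusion–exclusion: 107 − ⌊107/2⌋ − ⌊107/5⌋ + ⌊107/10⌋ = 43.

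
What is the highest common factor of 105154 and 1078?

105154 = 2 · 7² · 29 · 37
1078 = 2 · 7² · 11
Common: 2 · 7² = 98

98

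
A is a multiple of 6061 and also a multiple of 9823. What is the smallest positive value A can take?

gcd first: 9823 = 1·6061 + 3762; 6061 = 1·3762 + 2299; 3762 = 1·2299 + 1463; 2299 = 1·1463 + 836; 1463 = 1·836 + 627; 836 = 1·627 + 209; 627 = 3·209 + 0 → gcd = 209
lcm = 6061·9823/gcd = 59537203/209 = 284867

284867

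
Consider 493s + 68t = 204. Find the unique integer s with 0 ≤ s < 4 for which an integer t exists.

0

Euclid: 493 = 7·68 + 17; 68 = 4·17 + 0 → gcd = 17; 204 = 17·12.
Back-substitution yields 493·(1) + 68·(-7) = 17, so one solution is s = 1·12 = 12, t = -7·12 = -84.
Solutions in s differ by 68/17 = 4; the one in [0, 4) is 12 mod 4 = 0.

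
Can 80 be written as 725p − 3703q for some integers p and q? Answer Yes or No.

Yes

gcd(725, 3703): 3703 = 5·725 + 78; 725 = 9·78 + 23; 78 = 3·23 + 9; 23 = 2·9 + 5; 9 = 1·5 + 4; 5 = 1·4 + 1; 4 = 4·1 + 0 → 1
1 divides 80, so a solution exists.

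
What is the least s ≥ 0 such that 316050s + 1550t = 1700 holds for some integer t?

30

Euclid: 316050 = 203·1550 + 1400; 1550 = 1·1400 + 150; 1400 = 9·150 + 50; 150 = 3·50 + 0 → gcd = 50; 1700 = 50·34.
Back-substitution yields 316050·(10) + 1550·(-2039) = 50, so one solution is s = 10·34 = 340, t = -2039·34 = -69326.
Solutions in s differ by 1550/50 = 31; the one in [0, 31) is 340 mod 31 = 30.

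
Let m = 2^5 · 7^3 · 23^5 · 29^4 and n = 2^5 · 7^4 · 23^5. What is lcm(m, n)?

349762552807442656

max exponent per prime: 2^5 · 7^4 · 23^5 · 29^4 = 349762552807442656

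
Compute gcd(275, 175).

275 = 5² · 11
175 = 5² · 7
Common: 5² = 25

25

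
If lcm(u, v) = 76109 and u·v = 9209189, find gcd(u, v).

gcd·lcm = product, so gcd = 9209189/76109 = 121.

121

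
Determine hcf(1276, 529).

1

Euclid: 1276 = 2·529 + 218; 529 = 2·218 + 93; 218 = 2·93 + 32; 93 = 2·32 + 29; 32 = 1·29 + 3; 29 = 9·3 + 2; 3 = 1·2 + 1; 2 = 2·1 + 0. Last nonzero remainder: 1.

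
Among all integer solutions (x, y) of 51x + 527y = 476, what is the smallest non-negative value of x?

30

Euclid: 527 = 10·51 + 17; 51 = 3·17 + 0 → gcd = 17; 476 = 17·28.
Back-substitution yields 51·(-10) + 527·(1) = 17, so one solution is x = -10·28 = -280, y = 1·28 = 28.
Solutions in x differ by 527/17 = 31; the one in [0, 31) is -280 mod 31 = 30.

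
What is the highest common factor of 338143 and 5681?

247

338143 = 13 · 19 · 37²
5681 = 13 · 19 · 23
Common: 13 · 19 = 247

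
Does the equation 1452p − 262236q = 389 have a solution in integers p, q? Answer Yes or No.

gcd(1452, 262236): 262236 = 180·1452 + 876; 1452 = 1·876 + 576; 876 = 1·576 + 300; 576 = 1·300 + 276; 300 = 1·276 + 24; 276 = 11·24 + 12; 24 = 2·12 + 0 → 12
12 does not divide 389, so a solution does not exist.

No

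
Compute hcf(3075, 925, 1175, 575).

gcd(3075, 925): 3075 = 3·925 + 300; 925 = 3·300 + 25; 300 = 12·25 + 0 → 25
gcd(25, 1175): 1175 = 47·25 + 0 → 25
gcd(25, 575): 575 = 23·25 + 0 → 25

25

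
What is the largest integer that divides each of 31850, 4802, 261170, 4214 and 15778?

98

gcd(31850, 4802): 31850 = 6·4802 + 3038; 4802 = 1·3038 + 1764; 3038 = 1·1764 + 1274; 1764 = 1·1274 + 490; 1274 = 2·490 + 294; 490 = 1·294 + 196; 294 = 1·196 + 98; 196 = 2·98 + 0 → 98
gcd(98, 261170): 261170 = 2665·98 + 0 → 98
gcd(98, 4214): 4214 = 43·98 + 0 → 98
gcd(98, 15778): 15778 = 161·98 + 0 → 98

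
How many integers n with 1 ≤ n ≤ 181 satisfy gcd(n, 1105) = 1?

1105 = 5·13·17. Inclusion–exclusion on these primes:
181 − ⌊181/5⌋ − ⌊181/13⌋ − ⌊181/17⌋ + ⌊181/65⌋ + ⌊181/85⌋ + ⌊181/221⌋ − ⌊181/1105⌋ = 126

126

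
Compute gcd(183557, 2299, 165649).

183557 = 11² · 37 · 41; 2299 = 11² · 19; 165649 = 11² · 37²
gcd takes min exponent of each prime: 11² = 121

121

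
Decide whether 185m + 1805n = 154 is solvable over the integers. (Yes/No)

gcd(185, 1805): 1805 = 9·185 + 140; 185 = 1·140 + 45; 140 = 3·45 + 5; 45 = 9·5 + 0 → 5
5 does not divide 154, so a solution does not exist.

No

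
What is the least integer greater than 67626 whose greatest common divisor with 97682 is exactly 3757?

97682 = 3757·26. Any x with gcd(x, 97682) = 3757 is a multiple of 3757, say 3757s, with s coprime to 26.
Need s > 67626/3757, so s ≥ 19. First s ≥ 19 with gcd(s, 26) = 1 is s = 19. Thus x = 3757·19 = 71383.

71383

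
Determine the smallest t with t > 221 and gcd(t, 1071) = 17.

272

Multiples of 17 above 221: 17·14, 17·15, … . Need the cofactor coprime to 1071/17 = 63.
Checking s = 14, 15, … the first with gcd(s, 63) = 1 is s = 16, giving 272.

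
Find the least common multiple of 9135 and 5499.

9135 = 3² · 5 · 7 · 29; 5499 = 3² · 13 · 47
max exponents: 3² · 5 · 7 · 13 · 29 · 47 = 5581485

5581485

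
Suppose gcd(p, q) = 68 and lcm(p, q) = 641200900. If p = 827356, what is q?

52700

p·q = gcd·lcm = 68·641200900 = 43601661200, so q = 43601661200/827356 = 52700.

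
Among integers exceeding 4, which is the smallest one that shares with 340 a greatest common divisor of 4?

Multiples of 4 above 4: 4·2, 4·3, … . Need the cofactor coprime to 340/4 = 85.
Checking s = 2, 3, … the first with gcd(s, 85) = 1 is s = 2, giving 8.

8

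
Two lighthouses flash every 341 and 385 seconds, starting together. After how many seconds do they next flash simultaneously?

gcd first: 385 = 1·341 + 44; 341 = 7·44 + 33; 44 = 1·33 + 11; 33 = 3·11 + 0 → gcd = 11
lcm = 341·385/gcd = 131285/11 = 11935

11935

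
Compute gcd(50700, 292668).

Euclid: 292668 = 5·50700 + 39168; 50700 = 1·39168 + 11532; 39168 = 3·11532 + 4572; 11532 = 2·4572 + 2388; 4572 = 1·2388 + 2184; 2388 = 1·2184 + 204; 2184 = 10·204 + 144; 204 = 1·144 + 60; 144 = 2·60 + 24; 60 = 2·24 + 12; 24 = 2·12 + 0. Last nonzero remainder: 12.

12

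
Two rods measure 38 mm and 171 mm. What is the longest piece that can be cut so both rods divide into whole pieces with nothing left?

Euclid: 171 = 4·38 + 19; 38 = 2·19 + 0. Last nonzero remainder: 19.

19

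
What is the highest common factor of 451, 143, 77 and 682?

11

451 = 11 · 41; 143 = 11 · 13; 77 = 7 · 11; 682 = 2 · 11 · 31
gcd takes min exponent of each prime: 11 = 11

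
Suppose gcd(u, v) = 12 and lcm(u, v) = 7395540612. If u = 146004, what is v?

607836

Using uv = gcd(u,v)·lcm(u,v) = 12·7395540612 = 88746487344, we get v = 88746487344/146004 = 607836.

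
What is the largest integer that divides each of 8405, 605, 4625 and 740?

5

8405 = 5 · 41²; 605 = 5 · 11²; 4625 = 5³ · 37; 740 = 2² · 5 · 37
gcd takes min exponent of each prime: 5 = 5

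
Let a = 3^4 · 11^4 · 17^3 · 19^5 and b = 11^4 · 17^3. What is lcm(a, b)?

max exponent per prime: 3^4 · 11^4 · 17^3 · 19^5 = 14426817182105427

14426817182105427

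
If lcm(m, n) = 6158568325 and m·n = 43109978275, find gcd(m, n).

gcd·lcm = product, so gcd = 43109978275/6158568325 = 7.

7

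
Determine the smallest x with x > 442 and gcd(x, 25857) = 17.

25857 = 17·1521. Any x with gcd(x, 25857) = 17 is a multiple of 17, say 17s, with s coprime to 1521.
Need s > 442/17, so s ≥ 27. First s ≥ 27 with gcd(s, 1521) = 1 is s = 28. Thus x = 17·28 = 476.

476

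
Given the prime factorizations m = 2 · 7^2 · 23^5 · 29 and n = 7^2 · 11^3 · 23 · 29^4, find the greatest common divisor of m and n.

min exponent per shared prime: 7^2 · 23 · 29 = 32683

32683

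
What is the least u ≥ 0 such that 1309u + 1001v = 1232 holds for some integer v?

4

Reduce mod 1001: 1309u ≡ 1232 (mod 1001). With g = gcd(1309, 1001) = 77 dividing 1232, divide through: 17u ≡ 16 (mod 13).
Since gcd(17, 13) = 1, u ≡ 16·(17)⁻¹ ≡ 4 (mod 13). Smallest non-negative: 4.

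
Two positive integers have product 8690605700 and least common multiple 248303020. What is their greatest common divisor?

35

From gcd × lcm = pq: gcd = 8690605700 / 248303020 = 35.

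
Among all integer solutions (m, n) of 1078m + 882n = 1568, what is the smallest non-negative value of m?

8

Reduce mod 882: 1078m ≡ 1568 (mod 882). With g = gcd(1078, 882) = 98 dividing 1568, divide through: 11m ≡ 16 (mod 9).
Since gcd(11, 9) = 1, m ≡ 16·(11)⁻¹ ≡ 8 (mod 9). Smallest non-negative: 8.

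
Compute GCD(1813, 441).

49

1813 = 7² · 37
441 = 3² · 7²
Common: 7² = 49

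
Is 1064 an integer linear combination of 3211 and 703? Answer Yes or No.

gcd(3211, 703): 3211 = 4·703 + 399; 703 = 1·399 + 304; 399 = 1·304 + 95; 304 = 3·95 + 19; 95 = 5·19 + 0 → 19
19 divides 1064, so a solution exists.

Yes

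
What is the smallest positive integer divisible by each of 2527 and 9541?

3444301

gcd first: 9541 = 3·2527 + 1960; 2527 = 1·1960 + 567; 1960 = 3·567 + 259; 567 = 2·259 + 49; 259 = 5·49 + 14; 49 = 3·14 + 7; 14 = 2·7 + 0 → gcd = 7
lcm = 2527·9541/gcd = 24110107/7 = 3444301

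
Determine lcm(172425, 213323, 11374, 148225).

lcm(172425, 213323) = 172425·213323/gcd = 36782218275/121 = 303985275
lcm(303985275, 11374) = 303985275·11374/gcd = 3457528517850/121 = 28574615850
lcm(28574615850, 148225) = 28574615850·148225/gcd = 4235472434366250/3025 = 1400156176650

1400156176650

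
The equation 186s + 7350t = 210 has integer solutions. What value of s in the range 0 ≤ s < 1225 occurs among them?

Euclid: 7350 = 39·186 + 96; 186 = 1·96 + 90; 96 = 1·90 + 6; 90 = 15·6 + 0 → gcd = 6; 210 = 6·35.
Back-substitution yields 186·(-79) + 7350·(2) = 6, so one solution is s = -79·35 = -2765, t = 2·35 = 70.
Solutions in s differ by 7350/6 = 1225; the one in [0, 1225) is -2765 mod 1225 = 910.

910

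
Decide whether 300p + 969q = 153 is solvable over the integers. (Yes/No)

gcd(300, 969): 969 = 3·300 + 69; 300 = 4·69 + 24; 69 = 2·24 + 21; 24 = 1·21 + 3; 21 = 7·3 + 0 → 3
3 divides 153, so a solution exists.

Yes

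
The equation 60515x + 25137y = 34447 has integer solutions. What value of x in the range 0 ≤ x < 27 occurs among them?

gcd(60515, 25137) = 931 (Euclid: 60515 = 2·25137 + 10241; 25137 = 2·10241 + 4655; 10241 = 2·4655 + 931; 4655 = 5·931 + 0), and 931 | 34447.
Extended Euclid: 60515·(5) + 25137·(-12) = 931. Scale by 37: x₀ = 185.
General solution x = x₀ + 27t; reducing mod 27 gives x = 23 (and y = -54).

23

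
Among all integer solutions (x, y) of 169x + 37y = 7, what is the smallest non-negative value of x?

25

Reduce mod 37: 169x ≡ 7 (mod 37). With g = gcd(169, 37) = 1 dividing 7, divide through: 169x ≡ 7 (mod 37).
Since gcd(169, 37) = 1, x ≡ 7·(169)⁻¹ ≡ 25 (mod 37). Smallest non-negative: 25.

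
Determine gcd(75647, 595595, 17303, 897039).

143

75647 = 11 · 13 · 23²; 595595 = 5 · 7² · 11 · 13 · 17; 17303 = 11³ · 13; 897039 = 3² · 11 · 13 · 17 · 41
gcd takes min exponent of each prime: 11 · 13 = 143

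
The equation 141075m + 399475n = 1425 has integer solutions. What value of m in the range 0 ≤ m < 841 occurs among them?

Euclid: 399475 = 2·141075 + 117325; 141075 = 1·117325 + 23750; 117325 = 4·23750 + 22325; 23750 = 1·22325 + 1425; 22325 = 15·1425 + 950; 1425 = 1·950 + 475; 950 = 2·475 + 0 → gcd = 475; 1425 = 475·3.
Back-substitution yields 141075·(286) + 399475·(-101) = 475, so one solution is m = 286·3 = 858, n = -101·3 = -303.
Solutions in m differ by 399475/475 = 841; the one in [0, 841) is 858 mod 841 = 17.

17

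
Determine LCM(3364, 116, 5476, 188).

216449852

3364 = 2² · 29²; 116 = 2² · 29; 5476 = 2² · 37²; 188 = 2² · 47
lcm takes max exponent of each prime: 2² · 29² · 37² · 47 = 216449852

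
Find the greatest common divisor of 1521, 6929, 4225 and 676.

gcd(1521, 6929): 6929 = 4·1521 + 845; 1521 = 1·845 + 676; 845 = 1·676 + 169; 676 = 4·169 + 0 → 169
gcd(169, 4225): 4225 = 25·169 + 0 → 169
gcd(169, 676): 676 = 4·169 + 0 → 169

169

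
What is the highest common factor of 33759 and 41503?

121

33759 = 3² · 11² · 31
41503 = 7³ · 11²
Common: 11² = 121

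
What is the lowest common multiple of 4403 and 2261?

4403 = 7 · 17 · 37; 2261 = 7 · 17 · 19
max exponents: 7 · 17 · 19 · 37 = 83657

83657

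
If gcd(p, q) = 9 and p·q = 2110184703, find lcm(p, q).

234464967

gcd·lcm = product, so lcm = 2110184703/9 = 234464967.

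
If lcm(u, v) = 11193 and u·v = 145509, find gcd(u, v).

13

gcd·lcm = product, so gcd = 145509/11193 = 13.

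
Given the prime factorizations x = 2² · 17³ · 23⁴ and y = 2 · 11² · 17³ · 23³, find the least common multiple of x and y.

max exponent per prime: 2² · 11² · 17³ · 23⁴ = 665431675172

665431675172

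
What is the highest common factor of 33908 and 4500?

4

Euclid: 33908 = 7·4500 + 2408; 4500 = 1·2408 + 2092; 2408 = 1·2092 + 316; 2092 = 6·316 + 196; 316 = 1·196 + 120; 196 = 1·120 + 76; 120 = 1·76 + 44; 76 = 1·44 + 32; 44 = 1·32 + 12; 32 = 2·12 + 8; 12 = 1·8 + 4; 8 = 2·4 + 0. Last nonzero remainder: 4.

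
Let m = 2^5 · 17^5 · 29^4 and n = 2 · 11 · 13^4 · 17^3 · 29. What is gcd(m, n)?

284954

min exponent per shared prime: 2 · 17^3 · 29 = 284954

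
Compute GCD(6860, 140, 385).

6860 = 2² · 5 · 7³; 140 = 2² · 5 · 7; 385 = 5 · 7 · 11
gcd takes min exponent of each prime: 5 · 7 = 35

35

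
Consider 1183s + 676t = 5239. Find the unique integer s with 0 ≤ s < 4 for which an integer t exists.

Euclid: 1183 = 1·676 + 507; 676 = 1·507 + 169; 507 = 3·169 + 0 → gcd = 169; 5239 = 169·31.
Back-substitution yields 1183·(-1) + 676·(2) = 169, so one solution is s = -1·31 = -31, t = 2·31 = 62.
Solutions in s differ by 676/169 = 4; the one in [0, 4) is -31 mod 4 = 1.

1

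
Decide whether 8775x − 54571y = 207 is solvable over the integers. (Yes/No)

gcd(8775, 54571): 54571 = 6·8775 + 1921; 8775 = 4·1921 + 1091; 1921 = 1·1091 + 830; 1091 = 1·830 + 261; 830 = 3·261 + 47; 261 = 5·47 + 26; 47 = 1·26 + 21; 26 = 1·21 + 5; 21 = 4·5 + 1; 5 = 5·1 + 0 → 1
1 divides 207, so a solution exists.

Yes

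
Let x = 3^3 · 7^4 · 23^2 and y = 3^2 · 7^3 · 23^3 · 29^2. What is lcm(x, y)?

max exponent per prime: 3^3 · 7^4 · 23^3 · 29^2 = 663338841669

663338841669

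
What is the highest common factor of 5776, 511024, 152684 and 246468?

76

gcd(5776, 511024): 511024 = 88·5776 + 2736; 5776 = 2·2736 + 304; 2736 = 9·304 + 0 → 304
gcd(304, 152684): 152684 = 502·304 + 76; 304 = 4·76 + 0 → 76
gcd(76, 246468): 246468 = 3243·76 + 0 → 76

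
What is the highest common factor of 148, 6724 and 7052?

4

148 = 2² · 37; 6724 = 2² · 41²; 7052 = 2² · 41 · 43
gcd takes min exponent of each prime: 2² = 4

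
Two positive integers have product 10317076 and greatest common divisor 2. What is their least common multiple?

5158538

gcd·lcm = product, so lcm = 10317076/2 = 5158538.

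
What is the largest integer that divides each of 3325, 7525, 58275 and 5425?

gcd(3325, 7525): 7525 = 2·3325 + 875; 3325 = 3·875 + 700; 875 = 1·700 + 175; 700 = 4·175 + 0 → 175
gcd(175, 58275): 58275 = 333·175 + 0 → 175
gcd(175, 5425): 5425 = 31·175 + 0 → 175

175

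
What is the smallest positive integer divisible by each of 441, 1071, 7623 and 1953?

28121247

441 = 3² · 7²; 1071 = 3² · 7 · 17; 7623 = 3² · 7 · 11²; 1953 = 3² · 7 · 31
lcm takes max exponent of each prime: 3² · 7² · 11² · 17 · 31 = 28121247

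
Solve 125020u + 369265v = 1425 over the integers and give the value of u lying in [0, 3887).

gcd(125020, 369265) = 95 (Euclid: 369265 = 2·125020 + 119225; 125020 = 1·119225 + 5795; 119225 = 20·5795 + 3325; 5795 = 1·3325 + 2470; 3325 = 1·2470 + 855; 2470 = 2·855 + 760; 855 = 1·760 + 95; 760 = 8·95 + 0), and 95 | 1425.
Extended Euclid: 125020·(-446) + 369265·(151) = 95. Scale by 15: u₀ = -6690.
General solution u = u₀ + 3887t; reducing mod 3887 gives u = 1084 (and v = -367).

1084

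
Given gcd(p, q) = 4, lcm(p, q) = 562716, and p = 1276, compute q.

1764

Using pq = gcd(p,q)·lcm(p,q) = 4·562716 = 2250864, we get q = 2250864/1276 = 1764.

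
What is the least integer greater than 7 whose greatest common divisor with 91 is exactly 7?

91 = 7·13. Any m with gcd(m, 91) = 7 is a multiple of 7, say 7s, with s coprime to 13.
Need s > 7/7, so s ≥ 2. First s ≥ 2 with gcd(s, 13) = 1 is s = 2. Thus m = 7·2 = 14.

14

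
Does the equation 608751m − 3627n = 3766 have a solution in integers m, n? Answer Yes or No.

By Bézout, 608751m − 3627n = 3766 has integer solutions iff gcd(608751, 3627) | 3766.
Euclid: 608751 = 167·3627 + 3042; 3627 = 1·3042 + 585; 3042 = 5·585 + 117; 585 = 5·117 + 0. gcd = 117; 3766 mod 117 = 22. No.

No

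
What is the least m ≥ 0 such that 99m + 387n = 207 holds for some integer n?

6

Reduce mod 387: 99m ≡ 207 (mod 387). With g = gcd(99, 387) = 9 dividing 207, divide through: 11m ≡ 23 (mod 43).
Since gcd(11, 43) = 1, m ≡ 23·(11)⁻¹ ≡ 6 (mod 43). Smallest non-negative: 6.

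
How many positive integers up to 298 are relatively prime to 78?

78 = 2·3·13. Inclusion–exclusion on these primes:
298 − ⌊298/2⌋ − ⌊298/3⌋ − ⌊298/13⌋ + ⌊298/6⌋ + ⌊298/26⌋ + ⌊298/39⌋ − ⌊298/78⌋ = 92

92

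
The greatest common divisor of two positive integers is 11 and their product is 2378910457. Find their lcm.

216264587

gcd·lcm = product, so lcm = 2378910457/11 = 216264587.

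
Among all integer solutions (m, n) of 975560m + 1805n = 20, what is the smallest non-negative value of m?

Reduce mod 1805: 975560m ≡ 20 (mod 1805). With g = gcd(975560, 1805) = 5 dividing 20, divide through: 195112m ≡ 4 (mod 361).
Since gcd(195112, 361) = 1, m ≡ 4·(195112)⁻¹ ≡ 42 (mod 361). Smallest non-negative: 42.

42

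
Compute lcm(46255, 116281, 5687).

46255 = 5 · 11 · 29²; 116281 = 11² · 31²; 5687 = 11² · 47
lcm takes max exponent of each prime: 5 · 11² · 29² · 31² · 47 = 22981195435

22981195435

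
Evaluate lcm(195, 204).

gcd first: 204 = 1·195 + 9; 195 = 21·9 + 6; 9 = 1·6 + 3; 6 = 2·3 + 0 → gcd = 3
lcm = 195·204/gcd = 39780/3 = 13260

13260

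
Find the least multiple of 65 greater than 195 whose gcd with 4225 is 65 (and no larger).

260

gcd(m, 4225) = 65 forces 65 | m; write m = 65s. Then gcd(65s, 65·65) = 65·gcd(s, 65), so need gcd(s, 65) = 1.
65s > 195 gives s ≥ 4. The least s ≥ 4 coprime to 65 is 4, so m = 65·4 = 260.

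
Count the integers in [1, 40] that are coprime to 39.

25

39 = 3·13. Inclusion–exclusion on these primes:
40 − ⌊40/3⌋ − ⌊40/13⌋ + ⌊40/39⌋ = 25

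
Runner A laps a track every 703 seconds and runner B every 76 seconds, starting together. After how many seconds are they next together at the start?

2812

703 = 19 · 37; 76 = 2² · 19
max exponents: 2² · 19 · 37 = 2812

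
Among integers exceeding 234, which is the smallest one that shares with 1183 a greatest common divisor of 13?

247

gcd(m, 1183) = 13 forces 13 | m; write m = 13s. Then gcd(13s, 13·91) = 13·gcd(s, 91), so need gcd(s, 91) = 1.
13s > 234 gives s ≥ 19. The least s ≥ 19 coprime to 91 is 19, so m = 13·19 = 247.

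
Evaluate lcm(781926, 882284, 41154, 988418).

1308098080068

781926 = 2 · 3 · 19⁴; 882284 = 2² · 13 · 19² · 47; 41154 = 2 · 3 · 19³; 988418 = 2 · 19² · 37²
lcm takes max exponent of each prime: 2² · 3 · 13 · 19⁴ · 37² · 47 = 1308098080068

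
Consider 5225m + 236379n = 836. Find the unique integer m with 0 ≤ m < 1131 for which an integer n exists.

Reduce mod 236379: 5225m ≡ 836 (mod 236379). With g = gcd(5225, 236379) = 209 dividing 836, divide through: 25m ≡ 4 (mod 1131).
Since gcd(25, 1131) = 1, m ≡ 4·(25)⁻¹ ≡ 724 (mod 1131). Smallest non-negative: 724.

724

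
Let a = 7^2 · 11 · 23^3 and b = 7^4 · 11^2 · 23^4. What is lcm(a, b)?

max exponent per prime: 7^4 · 11^2 · 23^4 = 81299687161

81299687161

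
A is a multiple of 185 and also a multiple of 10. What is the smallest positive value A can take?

gcd first: 185 = 18·10 + 5; 10 = 2·5 + 0 → gcd = 5
lcm = 185·10/gcd = 1850/5 = 370

370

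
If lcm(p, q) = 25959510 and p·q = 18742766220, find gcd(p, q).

gcd·lcm = product, so gcd = 18742766220/25959510 = 722.

722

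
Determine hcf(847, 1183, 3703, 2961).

7

847 = 7 · 11²; 1183 = 7 · 13²; 3703 = 7 · 23²; 2961 = 3² · 7 · 47
gcd takes min exponent of each prime: 7 = 7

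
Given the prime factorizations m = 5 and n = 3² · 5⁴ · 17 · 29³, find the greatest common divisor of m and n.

5

min exponent per shared prime: 5 = 5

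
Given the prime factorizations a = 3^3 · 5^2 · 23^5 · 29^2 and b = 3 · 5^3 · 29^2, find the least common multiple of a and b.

max exponent per prime: 3^3 · 5^3 · 23^5 · 29^2 = 18268755062625

18268755062625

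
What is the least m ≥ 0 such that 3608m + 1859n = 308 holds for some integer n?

Reduce mod 1859: 3608m ≡ 308 (mod 1859). With g = gcd(3608, 1859) = 11 dividing 308, divide through: 328m ≡ 28 (mod 169).
Since gcd(328, 169) = 1, m ≡ 28·(328)⁻¹ ≡ 31 (mod 169). Smallest non-negative: 31.

31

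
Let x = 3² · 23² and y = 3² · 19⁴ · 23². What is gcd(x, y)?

4761

min exponent per shared prime: 3² · 23² = 4761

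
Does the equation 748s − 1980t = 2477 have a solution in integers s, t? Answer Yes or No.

No

gcd(748, 1980): 1980 = 2·748 + 484; 748 = 1·484 + 264; 484 = 1·264 + 220; 264 = 1·220 + 44; 220 = 5·44 + 0 → 44
44 does not divide 2477, so a solution does not exist.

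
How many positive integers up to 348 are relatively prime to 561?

198

561 = 3·11·17. Inclusion–exclusion on these primes:
348 − ⌊348/3⌋ − ⌊348/11⌋ − ⌊348/17⌋ + ⌊348/33⌋ + ⌊348/51⌋ + ⌊348/187⌋ − ⌊348/561⌋ = 198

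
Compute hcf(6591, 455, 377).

13

gcd(6591, 455): 6591 = 14·455 + 221; 455 = 2·221 + 13; 221 = 17·13 + 0 → 13
gcd(13, 377): 377 = 29·13 + 0 → 13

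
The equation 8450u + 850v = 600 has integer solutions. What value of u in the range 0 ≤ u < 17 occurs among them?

Reduce mod 850: 8450u ≡ 600 (mod 850). With g = gcd(8450, 850) = 50 dividing 600, divide through: 169u ≡ 12 (mod 17).
Since gcd(169, 17) = 1, u ≡ 12·(169)⁻¹ ≡ 5 (mod 17). Smallest non-negative: 5.

5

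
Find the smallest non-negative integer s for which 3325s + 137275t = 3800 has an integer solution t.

125

Reduce mod 137275: 3325s ≡ 3800 (mod 137275). With g = gcd(3325, 137275) = 475 dividing 3800, divide through: 7s ≡ 8 (mod 289).
Since gcd(7, 289) = 1, s ≡ 8·(7)⁻¹ ≡ 125 (mod 289). Smallest non-negative: 125.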